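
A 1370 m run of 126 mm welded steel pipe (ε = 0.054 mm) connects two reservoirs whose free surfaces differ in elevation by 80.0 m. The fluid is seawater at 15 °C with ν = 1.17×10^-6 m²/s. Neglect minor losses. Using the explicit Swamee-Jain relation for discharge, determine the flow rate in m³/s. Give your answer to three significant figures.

Q ≈ 0.0356 m³/s

Swamee-Jain (Type II): Q = -0.965·√(gD⁵h_f/L)·ln[ε/(3.7D) + √(3.17ν²L/(gD³h_f))]
√(gD⁵h_f/L) = √(9.81·0.126⁵·80.0/1370) = 0.004265
ε/(3.7D) = 1.16×10^-4; √(3.17ν²L/(gD³h_f)) = 6.15×10^-5
Q = -0.965·0.004265·ln(1.774×10^-4) = 0.03555 m³/s
Check: V = 2.85 m/s, Re = 3.07×10^5, f = 0.01787, h_f = 80.5 m ≈ 80.0 m ✓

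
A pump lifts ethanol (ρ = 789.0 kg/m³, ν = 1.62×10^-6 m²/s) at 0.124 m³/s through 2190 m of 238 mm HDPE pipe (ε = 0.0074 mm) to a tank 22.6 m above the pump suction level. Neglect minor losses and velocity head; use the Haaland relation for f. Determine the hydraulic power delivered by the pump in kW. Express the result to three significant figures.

P_hyd ≈ 70.2 kW

V = 4Q/(πD²) = 2.787 m/s; Re = 4.09×10^5; ε/D = 3.11×10^-5; f = 0.01387
h_f = f(L/D)V²/2g = 50.54 m
Total head H = z + h_f = 22.6 + 50.54 = 73.14 m
P_hyd = ρgQH = 789.0·9.81·0.124·73.14 = 70.19 kW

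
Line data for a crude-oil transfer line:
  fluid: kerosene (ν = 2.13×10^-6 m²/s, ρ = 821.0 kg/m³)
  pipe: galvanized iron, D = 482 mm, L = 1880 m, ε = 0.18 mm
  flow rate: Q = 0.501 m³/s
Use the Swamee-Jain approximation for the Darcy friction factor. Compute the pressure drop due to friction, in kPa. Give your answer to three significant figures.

V = 4Q/(πD²) = 4·0.501/(π·0.482²) = 2.746 m/s
Re = VD/ν = 2.746·0.482/2.13×10^-6 = 6.21×10^5 → turbulent
ε/D = 0.18/482 = 3.73×10^-4
Swamee-Jain: f = 0.01672
h_f = f(L/D)V²/(2g) = 0.01672·(1880/0.482)·2.746²/(2·9.81) = 25.06 m
Δp = ρg·h_f = 821.0·9.81·25.06 = 201.9 kPa

Δp ≈ 202 kPa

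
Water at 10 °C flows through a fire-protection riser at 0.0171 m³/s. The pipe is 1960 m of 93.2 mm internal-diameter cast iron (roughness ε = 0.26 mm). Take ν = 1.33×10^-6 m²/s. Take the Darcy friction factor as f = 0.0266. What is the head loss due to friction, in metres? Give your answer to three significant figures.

V = 4Q/(πD²) = 4·0.0171/(π·0.0932²) = 2.507 m/s
h_f = f(L/D)V²/(2g) = 0.02660·(1960/0.0932)·2.507²/(2·9.81) = 179.1 m

h_f ≈ 179 m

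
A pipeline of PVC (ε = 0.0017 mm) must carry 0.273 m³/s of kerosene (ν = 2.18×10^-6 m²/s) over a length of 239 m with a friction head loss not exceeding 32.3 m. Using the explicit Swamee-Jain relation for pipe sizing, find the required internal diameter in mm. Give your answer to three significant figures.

Swamee-Jain (Type III): D = 0.66·[ε^1.25·(LQ²/(gh_f))^4.75 + ν·Q^9.4·(L/(gh_f))^5.2]^0.04
LQ²/(gh_f) = 0.05621; L/(gh_f) = 0.7543
Term 1 = ε^1.25·(…)^4.75 = 7.08×10^-14; Term 2 = ν·Q^9.4·(…)^5.2 = 2.52×10^-12
D = 0.66·(7.08×10^-14 + 2.52×10^-12)^0.04 = 0.2270 m = 227 mm
Check: V = 6.74 m/s, Re = 7.02×10^5, f = 0.01248, h_f = 30.5 m ≈ 32.3 m ✓

D ≈ 227 mm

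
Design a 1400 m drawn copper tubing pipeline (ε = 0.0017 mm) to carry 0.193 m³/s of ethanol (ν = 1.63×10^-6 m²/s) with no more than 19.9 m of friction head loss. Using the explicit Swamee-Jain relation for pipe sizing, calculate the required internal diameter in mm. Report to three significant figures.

D ≈ 314 mm

Swamee-Jain (Type III): D = 0.66·[ε^1.25·(LQ²/(gh_f))^4.75 + ν·Q^9.4·(L/(gh_f))^5.2]^0.04
LQ²/(gh_f) = 0.2671; L/(gh_f) = 7.171
Term 1 = ε^1.25·(…)^4.75 = 1.16×10^-10; Term 2 = ν·Q^9.4·(…)^5.2 = 8.82×10^-9
D = 0.66·(1.16×10^-10 + 8.82×10^-9)^0.04 = 0.3145 m = 314 mm
Check: V = 2.48 m/s, Re = 4.79×10^5, f = 0.01328, h_f = 18.6 m ≈ 19.9 m ✓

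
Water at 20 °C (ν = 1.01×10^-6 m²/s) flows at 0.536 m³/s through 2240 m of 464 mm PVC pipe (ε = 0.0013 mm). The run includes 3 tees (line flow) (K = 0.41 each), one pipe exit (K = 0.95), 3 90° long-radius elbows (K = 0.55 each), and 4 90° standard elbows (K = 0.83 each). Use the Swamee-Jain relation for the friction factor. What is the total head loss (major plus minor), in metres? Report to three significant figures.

V = 4Q/(πD²) = 3.170 m/s; V²/2g = 0.5121 m
Re = 1.46×10^6, ε/D = 2.80×10^-6 → f = 0.01100 (Swamee-Jain)
Major: h_f = f(L/D)·V²/2g = 0.01100·4828·0.5121 = 27.18 m
Minor: ΣK = 7.15; h_m = ΣK·V²/2g = 3.662 m
Total H_L = 27.18 + 3.662 = 30.85 m

H_L ≈ 30.8 m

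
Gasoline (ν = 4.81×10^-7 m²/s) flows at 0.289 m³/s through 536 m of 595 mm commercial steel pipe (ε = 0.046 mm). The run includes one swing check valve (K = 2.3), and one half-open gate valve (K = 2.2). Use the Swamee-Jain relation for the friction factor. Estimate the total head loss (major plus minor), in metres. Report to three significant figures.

H_L ≈ 0.886 m

V = 4Q/(πD²) = 1.039 m/s; V²/2g = 0.05506 m
Re = 1.29×10^6, ε/D = 7.73×10^-5 → f = 0.01287 (Swamee-Jain)
Major: h_f = f(L/D)·V²/2g = 0.01287·900.8·0.05506 = 0.6383 m
Minor: ΣK = 4.50; h_m = ΣK·V²/2g = 0.2478 m
Total H_L = 0.6383 + 0.2478 = 0.8861 m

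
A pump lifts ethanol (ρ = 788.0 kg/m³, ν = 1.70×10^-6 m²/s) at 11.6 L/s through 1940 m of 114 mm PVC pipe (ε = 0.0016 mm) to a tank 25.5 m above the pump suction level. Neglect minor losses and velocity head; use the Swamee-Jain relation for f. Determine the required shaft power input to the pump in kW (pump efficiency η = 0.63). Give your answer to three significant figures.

P_shaft ≈ 6.66 kW

V = 4Q/(πD²) = 1.136 m/s; Re = 7.62×10^4; ε/D = 1.40×10^-5; f = 0.01900
h_f = f(L/D)V²/2g = 21.28 m
Total head H = z + h_f = 25.5 + 21.28 = 46.78 m
P_hyd = ρgQH = 788.0·9.81·0.0116·46.78 = 4.195 kW
P_shaft = P_hyd/η = 4.195/0.63 = 6.658 kW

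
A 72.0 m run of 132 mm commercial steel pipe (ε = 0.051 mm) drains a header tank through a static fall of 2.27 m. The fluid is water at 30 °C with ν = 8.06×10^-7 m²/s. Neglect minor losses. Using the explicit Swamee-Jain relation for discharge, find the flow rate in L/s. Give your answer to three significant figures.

Swamee-Jain (Type II): Q = -0.965·√(gD⁵h_f/L)·ln[ε/(3.7D) + √(3.17ν²L/(gD³h_f))]
√(gD⁵h_f/L) = √(9.81·0.132⁵·2.27/72.0) = 0.003521
ε/(3.7D) = 1.04×10^-4; √(3.17ν²L/(gD³h_f)) = 5.38×10^-5
Q = -0.965·0.003521·ln(1.582×10^-4) = 0.02973 m³/s
Check: V = 2.17 m/s, Re = 3.56×10^5, f = 0.01741, h_f = 2.28 m ≈ 2.27 m ✓

Q ≈ 29.7 L/s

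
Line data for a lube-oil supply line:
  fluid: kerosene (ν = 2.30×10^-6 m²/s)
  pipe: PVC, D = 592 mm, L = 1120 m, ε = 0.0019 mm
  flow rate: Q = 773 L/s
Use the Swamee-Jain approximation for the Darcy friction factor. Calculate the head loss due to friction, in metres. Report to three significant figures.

V = 4Q/(πD²) = 4·0.773/(π·0.592²) = 2.808 m/s
Re = VD/ν = 2.808·0.592/2.30×10^-6 = 7.23×10^5 → turbulent
ε/D = 0.0019/592 = 3.21×10^-6
Swamee-Jain: f = 0.01233
h_f = f(L/D)V²/(2g) = 0.01233·(1120/0.592)·2.808²/(2·9.81) = 9.380 m

h_f ≈ 9.38 m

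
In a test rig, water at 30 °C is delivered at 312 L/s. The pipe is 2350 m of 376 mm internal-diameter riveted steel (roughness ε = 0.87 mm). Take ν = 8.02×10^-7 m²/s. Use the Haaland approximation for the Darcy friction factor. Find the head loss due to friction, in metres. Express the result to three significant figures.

h_f ≈ 61.7 m

V = 4Q/(πD²) = 4·0.312/(π·0.376²) = 2.810 m/s
Re = VD/ν = 2.810·0.376/8.02×10^-7 = 1.32×10^6 → turbulent
ε/D = 0.87/376 = 0.00231
Haaland: f = 0.02452
h_f = f(L/D)V²/(2g) = 0.02452·(2350/0.376)·2.810²/(2·9.81) = 61.66 m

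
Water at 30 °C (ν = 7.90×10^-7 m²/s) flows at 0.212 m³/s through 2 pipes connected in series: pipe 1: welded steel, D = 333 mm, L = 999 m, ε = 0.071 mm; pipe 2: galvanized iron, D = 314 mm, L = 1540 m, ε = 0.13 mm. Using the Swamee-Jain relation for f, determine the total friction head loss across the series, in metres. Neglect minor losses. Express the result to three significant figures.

H ≈ 44.7 m

Pipe 1: V = 2.434 m/s, Re = 1.03×10^6, ε/D = 2.13×10^-4, f = 0.01489, h_1 = f(L/D)V²/2g = 13.49 m
Pipe 2: V = 2.738 m/s, Re = 1.09×10^6, ε/D = 4.14×10^-4, f = 0.01664, h_2 = f(L/D)V²/2g = 31.18 m
Series → Q common, losses add: H = Σh = 44.67 m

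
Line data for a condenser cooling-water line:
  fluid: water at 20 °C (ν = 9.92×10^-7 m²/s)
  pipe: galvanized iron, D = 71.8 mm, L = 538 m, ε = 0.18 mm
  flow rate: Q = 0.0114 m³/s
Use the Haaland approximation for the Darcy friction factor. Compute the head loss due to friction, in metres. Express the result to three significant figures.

h_f ≈ 77.5 m

V = 4Q/(πD²) = 4·0.0114/(π·0.0718²) = 2.816 m/s
Re = VD/ν = 2.816·0.0718/9.92×10^-7 = 2.04×10^5 → turbulent
ε/D = 0.18/71.8 = 0.00251
Haaland: f = 0.02561
h_f = f(L/D)V²/(2g) = 0.02561·(538/0.0718)·2.816²/(2·9.81) = 77.53 m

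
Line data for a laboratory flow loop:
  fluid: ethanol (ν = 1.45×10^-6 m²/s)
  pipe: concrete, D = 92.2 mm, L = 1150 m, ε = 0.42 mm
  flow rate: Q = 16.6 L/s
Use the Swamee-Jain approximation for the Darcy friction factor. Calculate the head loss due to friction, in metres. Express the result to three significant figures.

h_f ≈ 119 m

V = 4Q/(πD²) = 4·0.0166/(π·0.0922²) = 2.486 m/s
Re = VD/ν = 2.486·0.0922/1.45×10^-6 = 1.58×10^5 → turbulent
ε/D = 0.42/92.2 = 0.00456
Swamee-Jain: f = 0.03037
h_f = f(L/D)V²/(2g) = 0.03037·(1150/0.0922)·2.486²/(2·9.81) = 119.3 m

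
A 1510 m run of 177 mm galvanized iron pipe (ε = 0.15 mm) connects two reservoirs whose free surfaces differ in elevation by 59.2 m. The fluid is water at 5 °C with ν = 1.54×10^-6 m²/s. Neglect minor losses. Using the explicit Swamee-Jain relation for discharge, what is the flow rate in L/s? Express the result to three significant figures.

Q ≈ 64.3 L/s

Swamee-Jain (Type II): Q = -0.965·√(gD⁵h_f/L)·ln[ε/(3.7D) + √(3.17ν²L/(gD³h_f))]
√(gD⁵h_f/L) = √(9.81·0.177⁵·59.2/1510) = 0.008174
ε/(3.7D) = 2.29×10^-4; √(3.17ν²L/(gD³h_f)) = 5.94×10^-5
Q = -0.965·0.008174·ln(2.884×10^-4) = 0.06430 m³/s
Check: V = 2.61 m/s, Re = 3.00×10^5, f = 0.02009, h_f = 59.6 m ≈ 59.2 m ✓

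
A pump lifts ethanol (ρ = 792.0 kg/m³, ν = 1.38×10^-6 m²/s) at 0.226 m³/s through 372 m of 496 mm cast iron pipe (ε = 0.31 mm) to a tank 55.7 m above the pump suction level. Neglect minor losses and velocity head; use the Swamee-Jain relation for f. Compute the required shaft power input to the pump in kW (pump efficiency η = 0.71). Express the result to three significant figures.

P_shaft ≈ 140 kW

V = 4Q/(πD²) = 1.170 m/s; Re = 4.20×10^5; ε/D = 6.25×10^-4; f = 0.01866
h_f = f(L/D)V²/2g = 0.9760 m
Total head H = z + h_f = 55.7 + 0.9760 = 56.68 m
P_hyd = ρgQH = 792.0·9.81·0.226·56.68 = 99.52 kW
P_shaft = P_hyd/η = 99.52/0.71 = 140.2 kW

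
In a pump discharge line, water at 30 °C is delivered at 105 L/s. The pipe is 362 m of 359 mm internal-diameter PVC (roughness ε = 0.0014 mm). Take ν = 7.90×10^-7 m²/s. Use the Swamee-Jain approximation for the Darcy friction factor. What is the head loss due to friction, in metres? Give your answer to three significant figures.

h_f ≈ 0.735 m

V = 4Q/(πD²) = 4·0.105/(π·0.359²) = 1.037 m/s
Re = VD/ν = 1.037·0.359/7.90×10^-7 = 4.71×10^5 → turbulent
ε/D = 0.0014/359 = 3.90×10^-6
Swamee-Jain: f = 0.01329
h_f = f(L/D)V²/(2g) = 0.01329·(362/0.359)·1.037²/(2·9.81) = 0.7350 m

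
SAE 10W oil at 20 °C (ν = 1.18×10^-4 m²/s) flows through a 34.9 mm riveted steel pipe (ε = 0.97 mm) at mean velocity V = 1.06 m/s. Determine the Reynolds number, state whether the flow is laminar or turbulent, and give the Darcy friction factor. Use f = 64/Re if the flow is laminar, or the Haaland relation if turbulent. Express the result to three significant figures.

Re ≈ 314; laminar; f = 64/Re ≈ 0.204

Re = VD/ν = 1.060·0.0349/1.18×10^-4 = 314
Re < 2300 → laminar → f = 64/Re = 0.2041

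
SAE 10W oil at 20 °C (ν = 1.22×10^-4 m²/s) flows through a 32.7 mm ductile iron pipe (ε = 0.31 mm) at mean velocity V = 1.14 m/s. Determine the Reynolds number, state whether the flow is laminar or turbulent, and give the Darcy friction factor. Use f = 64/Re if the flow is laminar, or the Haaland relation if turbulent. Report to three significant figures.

Re ≈ 306; laminar; f = 64/Re ≈ 0.209

Re = VD/ν = 1.140·0.0327/1.22×10^-4 = 306
Re < 2300 → laminar → f = 64/Re = 0.2095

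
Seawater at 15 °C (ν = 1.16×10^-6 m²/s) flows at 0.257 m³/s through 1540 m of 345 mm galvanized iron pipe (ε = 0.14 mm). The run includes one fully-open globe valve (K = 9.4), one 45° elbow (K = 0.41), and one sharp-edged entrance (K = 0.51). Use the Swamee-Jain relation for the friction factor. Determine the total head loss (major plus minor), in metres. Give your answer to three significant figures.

V = 4Q/(πD²) = 2.749 m/s; V²/2g = 0.3852 m
Re = 8.18×10^5, ε/D = 4.06×10^-4 → f = 0.01675 (Swamee-Jain)
Major: h_f = f(L/D)·V²/2g = 0.01675·4464·0.3852 = 28.81 m
Minor: ΣK = 10.3; h_m = ΣK·V²/2g = 3.975 m
Total H_L = 28.81 + 3.975 = 32.78 m

H_L ≈ 32.8 m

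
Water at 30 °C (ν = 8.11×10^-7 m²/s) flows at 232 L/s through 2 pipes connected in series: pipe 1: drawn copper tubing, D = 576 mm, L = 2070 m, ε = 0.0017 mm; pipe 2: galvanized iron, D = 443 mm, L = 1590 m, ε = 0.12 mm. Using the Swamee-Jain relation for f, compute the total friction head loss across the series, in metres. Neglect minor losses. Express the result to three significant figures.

H ≈ 8.31 m

Pipe 1: V = 0.8903 m/s, Re = 6.32×10^5, ε/D = 2.95×10^-6, f = 0.01261, h_1 = f(L/D)V²/2g = 1.831 m
Pipe 2: V = 1.505 m/s, Re = 8.22×10^5, ε/D = 2.71×10^-4, f = 0.01564, h_2 = f(L/D)V²/2g = 6.482 m
Series → Q common, losses add: H = Σh = 8.314 m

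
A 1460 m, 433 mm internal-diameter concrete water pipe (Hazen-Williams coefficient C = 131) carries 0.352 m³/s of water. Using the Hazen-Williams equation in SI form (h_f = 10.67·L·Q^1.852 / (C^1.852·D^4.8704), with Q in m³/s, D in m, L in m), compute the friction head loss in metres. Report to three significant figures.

h_f = 10.67·1460·0.352^1.852 / (131^1.852·0.433^4.8704) = 15.92 m

h_f ≈ 15.9 m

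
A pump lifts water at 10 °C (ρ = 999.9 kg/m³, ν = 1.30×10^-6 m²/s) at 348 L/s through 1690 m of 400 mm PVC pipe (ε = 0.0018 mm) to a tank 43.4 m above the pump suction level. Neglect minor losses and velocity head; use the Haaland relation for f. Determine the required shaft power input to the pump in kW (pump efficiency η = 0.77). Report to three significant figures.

P_shaft ≈ 280 kW

V = 4Q/(πD²) = 2.769 m/s; Re = 8.52×10^5; ε/D = 4.50×10^-6; f = 0.01197
h_f = f(L/D)V²/2g = 19.77 m
Total head H = z + h_f = 43.4 + 19.77 = 63.17 m
P_hyd = ρgQH = 999.9·9.81·0.348·63.17 = 215.6 kW
P_shaft = P_hyd/η = 215.6/0.77 = 280.1 kW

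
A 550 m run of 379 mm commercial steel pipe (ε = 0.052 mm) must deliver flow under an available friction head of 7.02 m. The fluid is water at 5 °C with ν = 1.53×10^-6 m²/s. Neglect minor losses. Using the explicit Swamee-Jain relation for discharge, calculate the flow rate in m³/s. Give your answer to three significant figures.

Swamee-Jain (Type II): Q = -0.965·√(gD⁵h_f/L)·ln[ε/(3.7D) + √(3.17ν²L/(gD³h_f))]
√(gD⁵h_f/L) = √(9.81·0.379⁵·7.02/550) = 0.03129
ε/(3.7D) = 3.71×10^-5; √(3.17ν²L/(gD³h_f)) = 3.30×10^-5
Q = -0.965·0.03129·ln(7.008×10^-5) = 0.2889 m³/s
Check: V = 2.56 m/s, Re = 6.34×10^5, f = 0.01455, h_f = 7.05 m ≈ 7.02 m ✓

Q ≈ 0.289 m³/s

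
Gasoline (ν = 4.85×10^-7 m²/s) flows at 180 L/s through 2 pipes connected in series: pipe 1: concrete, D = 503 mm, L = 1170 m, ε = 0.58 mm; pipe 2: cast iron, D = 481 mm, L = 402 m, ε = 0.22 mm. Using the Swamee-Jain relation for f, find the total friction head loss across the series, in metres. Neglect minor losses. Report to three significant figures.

Pipe 1: V = 0.9058 m/s, Re = 9.39×10^5, ε/D = 0.00115, f = 0.02072, h_1 = f(L/D)V²/2g = 2.015 m
Pipe 2: V = 0.9906 m/s, Re = 9.82×10^5, ε/D = 4.57×10^-4, f = 0.01701, h_2 = f(L/D)V²/2g = 0.7112 m
Series → Q common, losses add: H = Σh = 2.726 m

H ≈ 2.73 m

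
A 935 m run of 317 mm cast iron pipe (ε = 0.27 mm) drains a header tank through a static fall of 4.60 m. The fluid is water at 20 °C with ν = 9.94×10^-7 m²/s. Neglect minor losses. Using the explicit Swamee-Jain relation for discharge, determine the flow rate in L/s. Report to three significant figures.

Q ≈ 98.3 L/s

Swamee-Jain (Type II): Q = -0.965·√(gD⁵h_f/L)·ln[ε/(3.7D) + √(3.17ν²L/(gD³h_f))]
√(gD⁵h_f/L) = √(9.81·0.317⁵·4.60/935) = 0.01243
ε/(3.7D) = 2.30×10^-4; √(3.17ν²L/(gD³h_f)) = 4.51×10^-5
Q = -0.965·0.01243·ln(2.753×10^-4) = 0.09833 m³/s
Check: V = 1.25 m/s, Re = 3.97×10^5, f = 0.01985, h_f = 4.63 m ≈ 4.60 m ✓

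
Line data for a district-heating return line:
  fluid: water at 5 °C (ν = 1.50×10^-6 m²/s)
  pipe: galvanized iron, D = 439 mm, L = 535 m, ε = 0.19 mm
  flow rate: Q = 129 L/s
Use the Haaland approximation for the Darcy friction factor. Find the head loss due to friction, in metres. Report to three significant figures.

h_f ≈ 0.809 m

V = 4Q/(πD²) = 4·0.129/(π·0.439²) = 0.8523 m/s
Re = VD/ν = 0.8523·0.439/1.50×10^-6 = 2.49×10^5 → turbulent
ε/D = 0.19/439 = 4.33×10^-4
Haaland: f = 0.01792
h_f = f(L/D)V²/(2g) = 0.01792·(535/0.439)·0.8523²/(2·9.81) = 0.8087 m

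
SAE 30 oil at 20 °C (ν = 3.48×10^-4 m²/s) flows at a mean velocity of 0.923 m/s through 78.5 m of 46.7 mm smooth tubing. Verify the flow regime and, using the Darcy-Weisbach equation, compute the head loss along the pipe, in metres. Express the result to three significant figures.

Re = VD/ν = 0.923·0.04670/3.48×10^-4 = 124 → laminar (Re < 2300)
f = 64/Re = 0.5167
h_f = f(L/D)V²/(2g) = 0.5167·(78.5/0.04670)·0.923²/(2·9.81) = 37.71 m

h_f ≈ 37.7 m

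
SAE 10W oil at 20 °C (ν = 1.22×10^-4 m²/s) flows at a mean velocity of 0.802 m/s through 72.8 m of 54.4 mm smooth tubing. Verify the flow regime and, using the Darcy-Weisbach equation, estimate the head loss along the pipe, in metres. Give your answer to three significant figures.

Re = VD/ν = 0.802·0.05440/1.22×10^-4 = 358 → laminar (Re < 2300)
f = 64/Re = 0.1790
h_f = f(L/D)V²/(2g) = 0.1790·(72.8/0.05440)·0.802²/(2·9.81) = 7.851 m

h_f ≈ 7.85 m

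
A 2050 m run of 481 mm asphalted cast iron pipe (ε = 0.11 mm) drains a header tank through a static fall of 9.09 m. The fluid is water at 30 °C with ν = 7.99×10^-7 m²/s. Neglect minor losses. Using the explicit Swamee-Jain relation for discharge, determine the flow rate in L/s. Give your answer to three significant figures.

Q ≈ 304 L/s

Swamee-Jain (Type II): Q = -0.965·√(gD⁵h_f/L)·ln[ε/(3.7D) + √(3.17ν²L/(gD³h_f))]
√(gD⁵h_f/L) = √(9.81·0.481⁵·9.09/2050) = 0.03347
ε/(3.7D) = 6.18×10^-5; √(3.17ν²L/(gD³h_f)) = 2.04×10^-5
Q = -0.965·0.03347·ln(8.225×10^-5) = 0.3038 m³/s
Check: V = 1.67 m/s, Re = 1.01×10^6, f = 0.01507, h_f = 9.15 m ≈ 9.09 m ✓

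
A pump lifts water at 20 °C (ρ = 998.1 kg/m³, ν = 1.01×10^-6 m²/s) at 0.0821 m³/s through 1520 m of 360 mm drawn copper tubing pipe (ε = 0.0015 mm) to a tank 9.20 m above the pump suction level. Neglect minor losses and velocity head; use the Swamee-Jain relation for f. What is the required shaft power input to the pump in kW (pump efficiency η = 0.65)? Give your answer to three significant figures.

V = 4Q/(πD²) = 0.8066 m/s; Re = 2.87×10^5; ε/D = 4.17×10^-6; f = 0.01454
h_f = f(L/D)V²/2g = 2.035 m
Total head H = z + h_f = 9.20 + 2.035 = 11.24 m
P_hyd = ρgQH = 998.1·9.81·0.0821·11.24 = 9.032 kW
P_shaft = P_hyd/η = 9.032/0.65 = 13.89 kW

P_shaft ≈ 13.9 kW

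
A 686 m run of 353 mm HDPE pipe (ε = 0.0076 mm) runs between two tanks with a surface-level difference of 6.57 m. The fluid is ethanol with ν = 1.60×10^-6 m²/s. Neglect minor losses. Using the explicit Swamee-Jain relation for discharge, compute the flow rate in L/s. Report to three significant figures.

Swamee-Jain (Type II): Q = -0.965·√(gD⁵h_f/L)·ln[ε/(3.7D) + √(3.17ν²L/(gD³h_f))]
√(gD⁵h_f/L) = √(9.81·0.353⁵·6.57/686) = 0.02269
ε/(3.7D) = 5.82×10^-6; √(3.17ν²L/(gD³h_f)) = 4.43×10^-5
Q = -0.965·0.02269·ln(5.013×10^-5) = 0.2168 m³/s
Check: V = 2.22 m/s, Re = 4.89×10^5, f = 0.01348, h_f = 6.55 m ≈ 6.57 m ✓

Q ≈ 217 L/s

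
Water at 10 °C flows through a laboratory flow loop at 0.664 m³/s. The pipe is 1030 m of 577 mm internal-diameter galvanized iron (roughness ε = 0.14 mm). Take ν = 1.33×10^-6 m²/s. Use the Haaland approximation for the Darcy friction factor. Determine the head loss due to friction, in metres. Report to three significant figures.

V = 4Q/(πD²) = 4·0.664/(π·0.577²) = 2.539 m/s
Re = VD/ν = 2.539·0.577/1.33×10^-6 = 1.10×10^6 → turbulent
ε/D = 0.14/577 = 2.43×10^-4
Haaland: f = 0.01499
h_f = f(L/D)V²/(2g) = 0.01499·(1030/0.577)·2.539²/(2·9.81) = 8.794 m

h_f ≈ 8.79 m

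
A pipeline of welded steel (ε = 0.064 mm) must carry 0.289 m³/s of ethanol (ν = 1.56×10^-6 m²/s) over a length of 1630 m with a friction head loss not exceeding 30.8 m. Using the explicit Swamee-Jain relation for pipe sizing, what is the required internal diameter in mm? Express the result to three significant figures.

Swamee-Jain (Type III): D = 0.66·[ε^1.25·(LQ²/(gh_f))^4.75 + ν·Q^9.4·(L/(gh_f))^5.2]^0.04
LQ²/(gh_f) = 0.4506; L/(gh_f) = 5.395
Term 1 = ε^1.25·(…)^4.75 = 1.30×10^-7; Term 2 = ν·Q^9.4·(…)^5.2 = 8.55×10^-8
D = 0.66·(1.30×10^-7 + 8.55×10^-8)^0.04 = 0.3572 m = 357 mm
Check: V = 2.88 m/s, Re = 6.60×10^5, f = 0.01496, h_f = 29.0 m ≈ 30.8 m ✓

D ≈ 357 mm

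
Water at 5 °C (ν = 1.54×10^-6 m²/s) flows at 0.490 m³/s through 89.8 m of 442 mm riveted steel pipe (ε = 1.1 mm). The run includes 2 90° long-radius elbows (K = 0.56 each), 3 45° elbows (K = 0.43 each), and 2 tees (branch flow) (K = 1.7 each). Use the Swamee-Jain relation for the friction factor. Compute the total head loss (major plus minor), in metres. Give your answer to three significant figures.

H_L ≈ 5.67 m

V = 4Q/(πD²) = 3.193 m/s; V²/2g = 0.5198 m
Re = 9.17×10^5, ε/D = 0.00249 → f = 0.02509 (Swamee-Jain)
Major: h_f = f(L/D)·V²/2g = 0.02509·203.2·0.5198 = 2.650 m
Minor: ΣK = 5.81; h_m = ΣK·V²/2g = 3.020 m
Total H_L = 2.650 + 3.020 = 5.670 m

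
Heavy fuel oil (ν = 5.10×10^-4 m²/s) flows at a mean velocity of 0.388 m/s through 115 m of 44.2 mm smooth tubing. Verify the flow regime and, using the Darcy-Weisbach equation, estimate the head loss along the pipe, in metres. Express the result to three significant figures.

h_f ≈ 38.0 m

Re = VD/ν = 0.388·0.04420/5.10×10^-4 = 33.6 → laminar (Re < 2300)
f = 64/Re = 1.903
h_f = f(L/D)V²/(2g) = 1.903·(115/0.04420)·0.388²/(2·9.81) = 38.00 m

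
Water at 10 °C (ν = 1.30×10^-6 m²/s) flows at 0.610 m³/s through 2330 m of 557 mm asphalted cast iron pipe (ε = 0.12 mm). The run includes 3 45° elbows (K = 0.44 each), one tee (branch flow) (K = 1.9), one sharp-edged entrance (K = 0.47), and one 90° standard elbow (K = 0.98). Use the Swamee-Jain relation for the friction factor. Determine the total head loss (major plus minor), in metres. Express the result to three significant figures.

V = 4Q/(πD²) = 2.503 m/s; V²/2g = 0.3194 m
Re = 1.07×10^6, ε/D = 2.15×10^-4 → f = 0.01488 (Swamee-Jain)
Major: h_f = f(L/D)·V²/2g = 0.01488·4183·0.3194 = 19.88 m
Minor: ΣK = 4.67; h_m = ΣK·V²/2g = 1.492 m
Total H_L = 19.88 + 1.492 = 21.38 m

H_L ≈ 21.4 m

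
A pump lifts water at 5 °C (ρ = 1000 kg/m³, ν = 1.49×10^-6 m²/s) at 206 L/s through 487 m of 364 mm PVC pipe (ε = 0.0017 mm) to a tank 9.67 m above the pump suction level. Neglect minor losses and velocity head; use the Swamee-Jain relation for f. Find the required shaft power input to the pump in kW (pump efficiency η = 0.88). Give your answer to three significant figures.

V = 4Q/(πD²) = 1.980 m/s; Re = 4.84×10^5; ε/D = 4.67×10^-6; f = 0.01324
h_f = f(L/D)V²/2g = 3.539 m
Total head H = z + h_f = 9.67 + 3.539 = 13.21 m
P_hyd = ρgQH = 1000·9.81·0.206·13.21 = 26.69 kW
P_shaft = P_hyd/η = 26.69/0.88 = 30.33 kW

P_shaft ≈ 30.3 kW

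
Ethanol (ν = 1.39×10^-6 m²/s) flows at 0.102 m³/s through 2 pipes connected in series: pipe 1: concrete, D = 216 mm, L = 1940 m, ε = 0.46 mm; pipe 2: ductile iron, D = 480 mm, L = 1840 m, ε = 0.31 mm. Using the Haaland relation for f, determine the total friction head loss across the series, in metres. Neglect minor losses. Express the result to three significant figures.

H ≈ 87.1 m

Pipe 1: V = 2.784 m/s, Re = 4.33×10^5, ε/D = 0.00213, f = 0.02422, h_1 = f(L/D)V²/2g = 85.91 m
Pipe 2: V = 0.5637 m/s, Re = 1.95×10^5, ε/D = 6.46×10^-4, f = 0.01941, h_2 = f(L/D)V²/2g = 1.205 m
Series → Q common, losses add: H = Σh = 87.11 m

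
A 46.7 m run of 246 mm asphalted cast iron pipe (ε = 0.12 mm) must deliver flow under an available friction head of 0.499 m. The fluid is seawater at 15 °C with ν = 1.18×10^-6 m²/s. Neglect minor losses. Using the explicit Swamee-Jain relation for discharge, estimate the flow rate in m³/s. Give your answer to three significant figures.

Q ≈ 0.0806 m³/s

Swamee-Jain (Type II): Q = -0.965·√(gD⁵h_f/L)·ln[ε/(3.7D) + √(3.17ν²L/(gD³h_f))]
√(gD⁵h_f/L) = √(9.81·0.246⁵·0.499/46.7) = 0.009718
ε/(3.7D) = 1.32×10^-4; √(3.17ν²L/(gD³h_f)) = 5.32×10^-5
Q = -0.965·0.009718·ln(1.850×10^-4) = 0.08060 m³/s
Check: V = 1.70 m/s, Re = 3.54×10^5, f = 0.01806, h_f = 0.502 m ≈ 0.499 m ✓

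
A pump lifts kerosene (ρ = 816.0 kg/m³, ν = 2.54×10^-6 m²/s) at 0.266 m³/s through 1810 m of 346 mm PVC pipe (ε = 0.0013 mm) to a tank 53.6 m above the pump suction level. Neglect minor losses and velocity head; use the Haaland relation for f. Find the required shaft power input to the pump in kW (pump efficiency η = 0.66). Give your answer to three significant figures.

P_shaft ≈ 267 kW

V = 4Q/(πD²) = 2.829 m/s; Re = 3.85×10^5; ε/D = 3.76×10^-6; f = 0.01373
h_f = f(L/D)V²/2g = 29.29 m
Total head H = z + h_f = 53.6 + 29.29 = 82.89 m
P_hyd = ρgQH = 816.0·9.81·0.266·82.89 = 176.5 kW
P_shaft = P_hyd/η = 176.5/0.66 = 267.4 kW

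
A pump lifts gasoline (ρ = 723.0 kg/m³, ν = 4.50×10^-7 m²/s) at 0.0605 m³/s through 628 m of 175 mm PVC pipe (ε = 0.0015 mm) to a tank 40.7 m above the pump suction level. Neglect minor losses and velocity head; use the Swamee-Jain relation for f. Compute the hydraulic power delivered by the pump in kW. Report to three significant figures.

V = 4Q/(πD²) = 2.515 m/s; Re = 9.78×10^5; ε/D = 8.57×10^-6; f = 0.01186
h_f = f(L/D)V²/2g = 13.72 m
Total head H = z + h_f = 40.7 + 13.72 = 54.42 m
P_hyd = ρgQH = 723.0·9.81·0.0605·54.42 = 23.35 kW

P_hyd ≈ 23.4 kW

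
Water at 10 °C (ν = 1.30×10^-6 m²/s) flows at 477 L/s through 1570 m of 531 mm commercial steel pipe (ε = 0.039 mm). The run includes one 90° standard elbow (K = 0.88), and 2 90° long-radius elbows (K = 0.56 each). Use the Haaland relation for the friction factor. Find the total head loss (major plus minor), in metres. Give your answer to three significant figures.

H_L ≈ 9.62 m

V = 4Q/(πD²) = 2.154 m/s; V²/2g = 0.2365 m
Re = 8.80×10^5, ε/D = 7.34×10^-5 → f = 0.01308 (Haaland)
Major: h_f = f(L/D)·V²/2g = 0.01308·2957·0.2365 = 9.145 m
Minor: ΣK = 2.00; h_m = ΣK·V²/2g = 0.4729 m
Total H_L = 9.145 + 0.4729 = 9.618 m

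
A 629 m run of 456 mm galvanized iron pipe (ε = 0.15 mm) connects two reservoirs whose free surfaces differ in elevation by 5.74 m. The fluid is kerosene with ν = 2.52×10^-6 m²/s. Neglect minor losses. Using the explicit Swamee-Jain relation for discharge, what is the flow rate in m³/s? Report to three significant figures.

Swamee-Jain (Type II): Q = -0.965·√(gD⁵h_f/L)·ln[ε/(3.7D) + √(3.17ν²L/(gD³h_f))]
√(gD⁵h_f/L) = √(9.81·0.456⁵·5.74/629) = 0.04201
ε/(3.7D) = 8.89×10^-5; √(3.17ν²L/(gD³h_f)) = 4.87×10^-5
Q = -0.965·0.04201·ln(1.376×10^-4) = 0.3605 m³/s
Check: V = 2.21 m/s, Re = 3.99×10^5, f = 0.01686, h_f = 5.78 m ≈ 5.74 m ✓

Q ≈ 0.360 m³/s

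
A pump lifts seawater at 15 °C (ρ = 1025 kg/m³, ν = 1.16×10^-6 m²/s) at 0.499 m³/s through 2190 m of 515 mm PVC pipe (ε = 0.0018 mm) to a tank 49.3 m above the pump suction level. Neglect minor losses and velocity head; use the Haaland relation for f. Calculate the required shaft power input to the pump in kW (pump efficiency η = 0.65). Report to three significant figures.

V = 4Q/(πD²) = 2.396 m/s; Re = 1.06×10^6; ε/D = 3.50×10^-6; f = 0.01153
h_f = f(L/D)V²/2g = 14.34 m
Total head H = z + h_f = 49.3 + 14.34 = 63.64 m
P_hyd = ρgQH = 1025·9.81·0.499·63.64 = 319.3 kW
P_shaft = P_hyd/η = 319.3/0.65 = 491.2 kW

P_shaft ≈ 491 kW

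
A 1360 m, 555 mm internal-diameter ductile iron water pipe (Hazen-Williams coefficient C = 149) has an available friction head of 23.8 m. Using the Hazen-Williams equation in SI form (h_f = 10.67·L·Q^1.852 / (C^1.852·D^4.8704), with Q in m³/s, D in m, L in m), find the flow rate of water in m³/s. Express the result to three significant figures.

Q ≈ 0.993 m³/s

Rearranging: Q = [h_f·C^1.852·D^4.8704 / (10.67·L)]^(1/1.852)
Q = [23.8·149^1.852·0.555^4.8704 / (10.67·1360)]^0.540 = 0.9928 m³/s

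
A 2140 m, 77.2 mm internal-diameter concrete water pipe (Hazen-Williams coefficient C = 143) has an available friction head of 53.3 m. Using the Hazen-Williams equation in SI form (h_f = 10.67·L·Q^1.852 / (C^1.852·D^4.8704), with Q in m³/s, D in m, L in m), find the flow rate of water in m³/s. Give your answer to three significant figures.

Rearranging: Q = [h_f·C^1.852·D^4.8704 / (10.67·L)]^(1/1.852)
Q = [53.3·143^1.852·0.0772^4.8704 / (10.67·2140)]^0.540 = 0.006440 m³/s

Q ≈ 0.00644 m³/s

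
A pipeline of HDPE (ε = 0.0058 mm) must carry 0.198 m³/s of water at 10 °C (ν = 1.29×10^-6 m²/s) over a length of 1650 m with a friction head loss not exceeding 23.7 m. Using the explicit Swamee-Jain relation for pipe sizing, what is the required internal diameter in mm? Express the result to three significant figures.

Swamee-Jain (Type III): D = 0.66·[ε^1.25·(LQ²/(gh_f))^4.75 + ν·Q^9.4·(L/(gh_f))^5.2]^0.04
LQ²/(gh_f) = 0.2782; L/(gh_f) = 7.097
Term 1 = ε^1.25·(…)^4.75 = 6.53×10^-10; Term 2 = ν·Q^9.4·(…)^5.2 = 8.41×10^-9
D = 0.66·(6.53×10^-10 + 8.41×10^-9)^0.04 = 0.3147 m = 315 mm
Check: V = 2.55 m/s, Re = 6.21×10^5, f = 0.01293, h_f = 22.4 m ≈ 23.7 m ✓

D ≈ 315 mm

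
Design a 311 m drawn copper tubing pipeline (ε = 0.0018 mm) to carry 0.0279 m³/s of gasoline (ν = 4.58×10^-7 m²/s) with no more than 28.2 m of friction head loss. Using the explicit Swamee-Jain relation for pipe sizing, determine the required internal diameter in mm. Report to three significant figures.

D ≈ 98.6 mm

Swamee-Jain (Type III): D = 0.66·[ε^1.25·(LQ²/(gh_f))^4.75 + ν·Q^9.4·(L/(gh_f))^5.2]^0.04
LQ²/(gh_f) = 8.751×10^-4; L/(gh_f) = 1.124
Term 1 = ε^1.25·(…)^4.75 = 1.97×10^-22; Term 2 = ν·Q^9.4·(…)^5.2 = 2.06×10^-21
D = 0.66·(1.97×10^-22 + 2.06×10^-21)^0.04 = 0.09856 m = 98.6 mm
Check: V = 3.66 m/s, Re = 7.87×10^5, f = 0.01247, h_f = 26.8 m ≈ 28.2 m ✓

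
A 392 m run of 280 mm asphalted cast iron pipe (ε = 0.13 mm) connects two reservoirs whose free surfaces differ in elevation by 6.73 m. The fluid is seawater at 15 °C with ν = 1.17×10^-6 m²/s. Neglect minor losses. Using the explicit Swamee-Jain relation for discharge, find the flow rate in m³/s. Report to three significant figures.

Swamee-Jain (Type II): Q = -0.965·√(gD⁵h_f/L)·ln[ε/(3.7D) + √(3.17ν²L/(gD³h_f))]
√(gD⁵h_f/L) = √(9.81·0.280⁵·6.73/392) = 0.01703
ε/(3.7D) = 1.25×10^-4; √(3.17ν²L/(gD³h_f)) = 3.43×10^-5
Q = -0.965·0.01703·ln(1.597×10^-4) = 0.1436 m³/s
Check: V = 2.33 m/s, Re = 5.58×10^5, f = 0.01745, h_f = 6.78 m ≈ 6.73 m ✓

Q ≈ 0.144 m³/s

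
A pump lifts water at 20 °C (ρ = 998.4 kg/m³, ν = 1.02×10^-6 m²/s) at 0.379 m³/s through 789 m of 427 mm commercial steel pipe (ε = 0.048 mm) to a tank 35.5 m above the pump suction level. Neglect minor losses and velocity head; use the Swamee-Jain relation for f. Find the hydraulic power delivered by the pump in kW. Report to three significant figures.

V = 4Q/(πD²) = 2.647 m/s; Re = 1.11×10^6; ε/D = 1.12×10^-4; f = 0.01358
h_f = f(L/D)V²/2g = 8.959 m
Total head H = z + h_f = 35.5 + 8.959 = 44.46 m
P_hyd = ρgQH = 998.4·9.81·0.379·44.46 = 165.0 kW

P_hyd ≈ 165 kW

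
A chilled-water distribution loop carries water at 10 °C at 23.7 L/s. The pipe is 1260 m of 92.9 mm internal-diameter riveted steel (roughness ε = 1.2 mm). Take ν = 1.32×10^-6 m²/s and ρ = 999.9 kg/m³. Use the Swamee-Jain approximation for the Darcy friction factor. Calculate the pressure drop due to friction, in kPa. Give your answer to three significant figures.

Δp ≈ 3460 kPa

V = 4Q/(πD²) = 4·0.0237/(π·0.0929²) = 3.496 m/s
Re = VD/ν = 3.496·0.0929/1.32×10^-6 = 2.46×10^5 → turbulent
ε/D = 1.2/92.9 = 0.0129
Swamee-Jain: f = 0.04175
h_f = f(L/D)V²/(2g) = 0.04175·(1260/0.0929)·3.496²/(2·9.81) = 352.8 m
Δp = ρg·h_f = 999.9·9.81·352.8 = 3461 kPa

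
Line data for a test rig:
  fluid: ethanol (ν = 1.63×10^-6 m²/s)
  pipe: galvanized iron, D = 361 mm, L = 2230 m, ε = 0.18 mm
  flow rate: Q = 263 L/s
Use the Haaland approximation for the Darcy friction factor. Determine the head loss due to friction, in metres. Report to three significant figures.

V = 4Q/(πD²) = 4·0.263/(π·0.361²) = 2.570 m/s
Re = VD/ν = 2.570·0.361/1.63×10^-6 = 5.69×10^5 → turbulent
ε/D = 0.18/361 = 4.99×10^-4
Haaland: f = 0.01747
h_f = f(L/D)V²/(2g) = 0.01747·(2230/0.361)·2.570²/(2·9.81) = 36.32 m

h_f ≈ 36.3 m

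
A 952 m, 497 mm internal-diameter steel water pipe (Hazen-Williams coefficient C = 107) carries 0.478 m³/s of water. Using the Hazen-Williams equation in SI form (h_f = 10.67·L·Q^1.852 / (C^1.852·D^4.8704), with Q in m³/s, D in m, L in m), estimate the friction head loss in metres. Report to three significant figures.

h_f ≈ 13.6 m

h_f = 10.67·952·0.478^1.852 / (107^1.852·0.497^4.8704) = 13.60 m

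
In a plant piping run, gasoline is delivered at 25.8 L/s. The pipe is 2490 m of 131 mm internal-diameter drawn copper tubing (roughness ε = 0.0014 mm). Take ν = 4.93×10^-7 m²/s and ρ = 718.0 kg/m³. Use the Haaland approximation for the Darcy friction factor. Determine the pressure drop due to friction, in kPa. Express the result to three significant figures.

V = 4Q/(πD²) = 4·0.0258/(π·0.131²) = 1.914 m/s
Re = VD/ν = 1.914·0.131/4.93×10^-7 = 5.09×10^5 → turbulent
ε/D = 0.0014/131 = 1.07×10^-5
Haaland: f = 0.01315
h_f = f(L/D)V²/(2g) = 0.01315·(2490/0.131)·1.914²/(2·9.81) = 46.67 m
Δp = ρg·h_f = 718.0·9.81·46.67 = 328.7 kPa

Δp ≈ 329 kPa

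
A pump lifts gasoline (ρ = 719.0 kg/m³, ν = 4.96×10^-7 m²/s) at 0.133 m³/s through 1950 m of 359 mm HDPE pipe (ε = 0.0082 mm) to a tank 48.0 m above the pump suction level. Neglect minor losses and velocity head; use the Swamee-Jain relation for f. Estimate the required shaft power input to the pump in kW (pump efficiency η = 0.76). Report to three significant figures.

P_shaft ≈ 66.5 kW

V = 4Q/(πD²) = 1.314 m/s; Re = 9.51×10^5; ε/D = 2.28×10^-5; f = 0.01223
h_f = f(L/D)V²/2g = 5.844 m
Total head H = z + h_f = 48.0 + 5.844 = 53.84 m
P_hyd = ρgQH = 719.0·9.81·0.133·53.84 = 50.51 kW
P_shaft = P_hyd/η = 50.51/0.76 = 66.46 kW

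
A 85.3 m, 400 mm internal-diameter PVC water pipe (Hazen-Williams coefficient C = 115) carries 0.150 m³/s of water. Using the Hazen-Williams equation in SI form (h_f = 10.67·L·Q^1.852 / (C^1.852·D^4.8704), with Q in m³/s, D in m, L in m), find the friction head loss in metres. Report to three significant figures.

h_f ≈ 0.359 m

h_f = 10.67·85.3·0.150^1.852 / (115^1.852·0.400^4.8704) = 0.3589 m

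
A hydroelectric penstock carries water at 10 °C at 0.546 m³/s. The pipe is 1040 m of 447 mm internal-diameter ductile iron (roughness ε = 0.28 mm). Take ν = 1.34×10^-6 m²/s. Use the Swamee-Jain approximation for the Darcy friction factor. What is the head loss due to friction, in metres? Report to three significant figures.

h_f ≈ 25.9 m

V = 4Q/(πD²) = 4·0.546/(π·0.447²) = 3.479 m/s
Re = VD/ν = 3.479·0.447/1.34×10^-6 = 1.16×10^6 → turbulent
ε/D = 0.28/447 = 6.26×10^-4
Swamee-Jain: f = 0.01804
h_f = f(L/D)V²/(2g) = 0.01804·(1040/0.447)·3.479²/(2·9.81) = 25.89 m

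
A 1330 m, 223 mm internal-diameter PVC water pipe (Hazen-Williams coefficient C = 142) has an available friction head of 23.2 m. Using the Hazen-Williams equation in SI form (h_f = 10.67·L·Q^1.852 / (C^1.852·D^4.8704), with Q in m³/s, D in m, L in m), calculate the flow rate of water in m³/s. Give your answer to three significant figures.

Q ≈ 0.0859 m³/s

Rearranging: Q = [h_f·C^1.852·D^4.8704 / (10.67·L)]^(1/1.852)
Q = [23.2·142^1.852·0.223^4.8704 / (10.67·1330)]^0.540 = 0.08587 m³/s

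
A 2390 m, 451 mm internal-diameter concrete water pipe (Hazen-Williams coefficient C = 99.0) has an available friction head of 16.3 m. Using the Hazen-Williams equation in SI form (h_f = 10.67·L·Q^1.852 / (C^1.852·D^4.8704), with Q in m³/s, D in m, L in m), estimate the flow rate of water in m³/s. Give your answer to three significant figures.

Rearranging: Q = [h_f·C^1.852·D^4.8704 / (10.67·L)]^(1/1.852)
Q = [16.3·99.0^1.852·0.451^4.8704 / (10.67·2390)]^0.540 = 0.2298 m³/s

Q ≈ 0.230 m³/s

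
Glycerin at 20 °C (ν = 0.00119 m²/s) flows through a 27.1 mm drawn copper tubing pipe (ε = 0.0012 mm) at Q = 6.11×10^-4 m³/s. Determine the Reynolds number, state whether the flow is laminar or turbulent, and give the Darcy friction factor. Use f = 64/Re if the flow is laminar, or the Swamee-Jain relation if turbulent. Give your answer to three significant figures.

V = 4Q/(πD²) = 1.059 m/s
Re = VD/ν = 1.059·0.0271/0.00119 = 24.1
Re < 2300 → laminar → f = 64/Re = 2.653

Re ≈ 24.1; laminar; f = 64/Re ≈ 2.65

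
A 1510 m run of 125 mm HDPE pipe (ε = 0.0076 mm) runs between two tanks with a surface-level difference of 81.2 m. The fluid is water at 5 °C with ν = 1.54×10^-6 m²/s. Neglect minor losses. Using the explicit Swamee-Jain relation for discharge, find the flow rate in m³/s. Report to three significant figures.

Q ≈ 0.0356 m³/s

Swamee-Jain (Type II): Q = -0.965·√(gD⁵h_f/L)·ln[ε/(3.7D) + √(3.17ν²L/(gD³h_f))]
√(gD⁵h_f/L) = √(9.81·0.125⁵·81.2/1510) = 0.004012
ε/(3.7D) = 1.64×10^-5; √(3.17ν²L/(gD³h_f)) = 8.54×10^-5
Q = -0.965·0.004012·ln(1.019×10^-4) = 0.03559 m³/s
Check: V = 2.90 m/s, Re = 2.35×10^5, f = 0.01564, h_f = 81.0 m ≈ 81.2 m ✓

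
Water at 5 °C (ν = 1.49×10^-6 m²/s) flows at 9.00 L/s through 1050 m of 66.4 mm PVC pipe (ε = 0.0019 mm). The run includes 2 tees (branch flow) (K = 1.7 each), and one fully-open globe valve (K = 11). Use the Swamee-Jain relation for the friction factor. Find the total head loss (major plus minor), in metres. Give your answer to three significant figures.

V = 4Q/(πD²) = 2.599 m/s; V²/2g = 0.3443 m
Re = 1.16×10^5, ε/D = 2.86×10^-5 → f = 0.01752 (Swamee-Jain)
Major: h_f = f(L/D)·V²/2g = 0.01752·15813·0.3443 = 95.37 m
Minor: ΣK = 14.4; h_m = ΣK·V²/2g = 4.958 m
Total H_L = 95.37 + 4.958 = 100.3 m

H_L ≈ 100 m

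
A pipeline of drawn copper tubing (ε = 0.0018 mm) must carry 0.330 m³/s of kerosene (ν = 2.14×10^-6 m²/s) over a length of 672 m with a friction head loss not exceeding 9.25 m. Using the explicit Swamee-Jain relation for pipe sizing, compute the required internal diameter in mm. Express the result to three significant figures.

Swamee-Jain (Type III): D = 0.66·[ε^1.25·(LQ²/(gh_f))^4.75 + ν·Q^9.4·(L/(gh_f))^5.2]^0.04
LQ²/(gh_f) = 0.8065; L/(gh_f) = 7.406
Term 1 = ε^1.25·(…)^4.75 = 2.37×10^-8; Term 2 = ν·Q^9.4·(…)^5.2 = 2.12×10^-6
D = 0.66·(2.37×10^-8 + 2.12×10^-6)^0.04 = 0.3915 m = 392 mm
Check: V = 2.74 m/s, Re = 5.01×10^5, f = 0.01316, h_f = 8.65 m ≈ 9.25 m ✓

D ≈ 392 mm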